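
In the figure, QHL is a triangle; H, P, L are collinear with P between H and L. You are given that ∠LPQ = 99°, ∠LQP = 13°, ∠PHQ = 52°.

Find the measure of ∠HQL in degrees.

1. ∠PLQ = 68°  [△QPL]
2. ∠LHQ = 52°  [P on ray HL]
3. ∠HLQ = 68°  [P on ray LH]
4. ∠HQL = 60°  [△QHL]

∠HQL = 60°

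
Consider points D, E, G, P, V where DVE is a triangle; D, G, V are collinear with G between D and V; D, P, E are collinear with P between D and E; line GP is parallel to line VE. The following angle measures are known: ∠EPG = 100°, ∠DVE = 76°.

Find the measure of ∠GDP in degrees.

1. ∠DPG = 80°  [linear pair at P on DE]
2. ∠DGP = 76°  [GP∥VE, corresponding at G]
3. ∠GDP = 24°  [△DGP]

∠GDP = 24°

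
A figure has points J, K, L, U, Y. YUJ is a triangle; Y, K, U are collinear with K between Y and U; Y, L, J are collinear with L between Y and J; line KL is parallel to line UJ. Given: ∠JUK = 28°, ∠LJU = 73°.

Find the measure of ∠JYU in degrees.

1. ∠JUY = 28°  [K on ray UY]
2. ∠UJY = 73°  [L on ray JY]
3. ∠JYU = 79°  [△YUJ]

∠JYU = 79°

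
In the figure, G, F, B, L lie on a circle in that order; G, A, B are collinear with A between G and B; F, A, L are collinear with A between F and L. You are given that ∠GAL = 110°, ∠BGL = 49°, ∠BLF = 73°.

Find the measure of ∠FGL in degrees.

∠FGL = 122°

1. ∠BFL = 49°  [same arc BL]
2. ∠FBL = 58°  [△FBL]
3. ∠FGL = 122°  [cyclic GFBL, opposite ∠G+∠B]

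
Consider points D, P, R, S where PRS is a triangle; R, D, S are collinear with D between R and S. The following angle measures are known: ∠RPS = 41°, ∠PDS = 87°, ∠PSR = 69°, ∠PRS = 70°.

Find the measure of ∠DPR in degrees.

∠DPR = 17°

1. ∠PDR = 93°  [linear pair at D on RS]
2. ∠DRP = 70°  [D on ray RS]
3. ∠DPR = 17°  [△PRD]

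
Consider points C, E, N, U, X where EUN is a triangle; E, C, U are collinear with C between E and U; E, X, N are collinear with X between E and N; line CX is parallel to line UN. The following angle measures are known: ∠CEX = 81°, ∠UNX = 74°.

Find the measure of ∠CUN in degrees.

∠CUN = 25°

1. ∠NEU = 81°  [C on EU, X on EN]
2. ∠ENU = 74°  [X on ray NE]
3. ∠EUN = 25°  [△EUN]
4. ∠CUN = 25°  [C on ray UE]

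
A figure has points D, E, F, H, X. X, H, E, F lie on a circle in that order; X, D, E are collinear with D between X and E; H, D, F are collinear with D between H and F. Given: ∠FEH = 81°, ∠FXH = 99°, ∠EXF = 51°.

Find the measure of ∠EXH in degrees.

1. ∠EHF = 51°  [same arc EF]
2. ∠EFH = 48°  [△HEF]
3. ∠EXH = 48°  [same arc HE]

∠EXH = 48°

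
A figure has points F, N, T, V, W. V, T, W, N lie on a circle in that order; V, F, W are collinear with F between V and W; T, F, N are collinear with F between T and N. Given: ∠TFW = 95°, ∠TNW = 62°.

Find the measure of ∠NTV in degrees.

1. ∠TFV = 85°  [linear pair at F on VW]
2. ∠TVW = 62°  [same arc TW]
3. ∠NTV = 33°  [△VFT]

∠NTV = 33°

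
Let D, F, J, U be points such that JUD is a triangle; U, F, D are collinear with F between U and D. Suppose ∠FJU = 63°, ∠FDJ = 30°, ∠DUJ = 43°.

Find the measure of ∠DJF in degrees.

∠DJF = 44°

1. ∠FUJ = 43°  [F on ray UD]
2. ∠JFU = 74°  [△JUF]
3. ∠DFJ = 106°  [linear pair at F on UD]
4. ∠DJF = 44°  [△JFD]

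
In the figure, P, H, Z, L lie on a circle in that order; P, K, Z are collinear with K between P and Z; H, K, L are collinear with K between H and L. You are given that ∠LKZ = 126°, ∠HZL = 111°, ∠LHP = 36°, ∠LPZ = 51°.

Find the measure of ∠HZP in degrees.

∠HZP = 75°

1. ∠HPL = 69°  [cyclic PHZL, opposite ∠P+∠Z]
2. ∠HLP = 75°  [△PHL]
3. ∠HZP = 75°  [same arc PH]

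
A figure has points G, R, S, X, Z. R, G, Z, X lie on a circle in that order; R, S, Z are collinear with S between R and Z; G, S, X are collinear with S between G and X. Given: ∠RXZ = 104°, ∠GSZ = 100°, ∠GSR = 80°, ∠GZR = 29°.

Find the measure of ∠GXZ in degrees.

∠GXZ = 75°

1. ∠RGZ = 76°  [cyclic RGZX, opposite ∠G+∠X]
2. ∠GRZ = 75°  [△RGZ]
3. ∠GXZ = 75°  [same arc GZ]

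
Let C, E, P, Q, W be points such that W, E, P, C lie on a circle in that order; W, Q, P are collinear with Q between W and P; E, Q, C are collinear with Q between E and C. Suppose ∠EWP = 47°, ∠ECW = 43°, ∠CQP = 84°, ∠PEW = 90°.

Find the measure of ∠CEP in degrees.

1. ∠EPW = 43°  [△WEP]
2. ∠EQW = 84°  [vertical angles at Q]
3. ∠EQP = 96°  [linear pair at Q on WP]
4. ∠CEP = 41°  [△EQP]

∠CEP = 41°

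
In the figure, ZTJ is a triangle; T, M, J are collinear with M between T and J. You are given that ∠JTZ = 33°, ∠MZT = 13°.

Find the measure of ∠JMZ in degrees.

∠JMZ = 46°

1. ∠MTZ = 33°  [M on ray TJ]
2. ∠TMZ = 134°  [△ZTM]
3. ∠JMZ = 46°  [linear pair at M on TJ]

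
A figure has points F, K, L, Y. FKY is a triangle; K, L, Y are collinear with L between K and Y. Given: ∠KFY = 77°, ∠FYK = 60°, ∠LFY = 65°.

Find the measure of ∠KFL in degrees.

1. ∠FKY = 43°  [△FKY]
2. ∠FYL = 60°  [L on ray YK]
3. ∠FLY = 55°  [△FLY]
4. ∠FKL = 43°  [L on ray KY]
5. ∠FLK = 125°  [linear pair at L on KY]
6. ∠KFL = 12°  [△FKL]

∠KFL = 12°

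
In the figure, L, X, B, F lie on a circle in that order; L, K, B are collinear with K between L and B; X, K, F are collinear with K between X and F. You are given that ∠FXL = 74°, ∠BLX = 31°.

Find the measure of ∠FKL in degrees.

∠FKL = 105°

1. ∠FBL = 74°  [same arc LF]
2. ∠BFX = 31°  [same arc XB]
3. ∠BKF = 75°  [△BKF]
4. ∠FKL = 105°  [linear pair at K on LB]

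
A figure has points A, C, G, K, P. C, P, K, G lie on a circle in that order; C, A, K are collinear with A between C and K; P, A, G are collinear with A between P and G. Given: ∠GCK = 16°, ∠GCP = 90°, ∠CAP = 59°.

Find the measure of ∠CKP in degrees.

1. ∠GPK = 16°  [same arc KG]
2. ∠KAP = 121°  [linear pair at A on CK]
3. ∠CKP = 43°  [△PAK]

∠CKP = 43°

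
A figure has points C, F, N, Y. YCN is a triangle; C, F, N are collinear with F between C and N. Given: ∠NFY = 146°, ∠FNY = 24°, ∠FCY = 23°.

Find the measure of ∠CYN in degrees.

∠CYN = 133°

1. ∠CNY = 24°  [F on ray NC]
2. ∠NCY = 23°  [F on ray CN]
3. ∠CYN = 133°  [△YCN]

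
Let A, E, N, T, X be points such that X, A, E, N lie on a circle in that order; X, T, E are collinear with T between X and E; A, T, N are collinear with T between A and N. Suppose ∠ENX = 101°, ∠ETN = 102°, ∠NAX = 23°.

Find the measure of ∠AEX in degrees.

∠AEX = 46°

1. ∠EAX = 79°  [cyclic XAEN, opposite ∠A+∠N]
2. ∠ATX = 102°  [vertical angles at T]
3. ∠AXE = 55°  [△XTA]
4. ∠AEX = 46°  [△XAE]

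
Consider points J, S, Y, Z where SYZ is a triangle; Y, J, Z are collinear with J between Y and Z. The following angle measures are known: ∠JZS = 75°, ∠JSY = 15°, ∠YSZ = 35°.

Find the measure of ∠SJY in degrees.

∠SJY = 95°

1. ∠SZY = 75°  [J on ray ZY]
2. ∠SYZ = 70°  [△SYZ]
3. ∠JYS = 70°  [J on ray YZ]
4. ∠SJY = 95°  [△SYJ]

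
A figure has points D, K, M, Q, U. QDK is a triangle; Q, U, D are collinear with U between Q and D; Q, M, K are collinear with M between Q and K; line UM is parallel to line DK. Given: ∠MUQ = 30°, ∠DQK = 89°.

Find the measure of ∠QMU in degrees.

∠QMU = 61°

1. ∠KDQ = 30°  [UM∥DK, corresponding at U]
2. ∠DKQ = 61°  [△QDK]
3. ∠QMU = 61°  [UM∥DK, corresponding at M]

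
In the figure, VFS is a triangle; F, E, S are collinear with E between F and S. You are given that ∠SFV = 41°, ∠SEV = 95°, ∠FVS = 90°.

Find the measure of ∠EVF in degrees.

1. ∠EFV = 41°  [E on ray FS]
2. ∠FEV = 85°  [linear pair at E on FS]
3. ∠EVF = 54°  [△VFE]

∠EVF = 54°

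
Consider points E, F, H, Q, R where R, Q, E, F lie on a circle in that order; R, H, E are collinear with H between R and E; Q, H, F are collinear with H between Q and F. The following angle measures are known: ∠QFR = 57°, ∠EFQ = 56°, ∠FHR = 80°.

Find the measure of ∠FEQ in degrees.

1. ∠QER = 57°  [same arc RQ]
2. ∠EHQ = 80°  [vertical angles at H]
3. ∠EQF = 43°  [△QHE]
4. ∠FEQ = 81°  [△QEF]

∠FEQ = 81°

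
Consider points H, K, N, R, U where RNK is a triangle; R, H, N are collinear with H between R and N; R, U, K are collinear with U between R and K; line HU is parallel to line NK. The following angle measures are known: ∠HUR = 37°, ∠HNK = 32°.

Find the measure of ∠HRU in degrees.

∠HRU = 111°

1. ∠NKR = 37°  [HU∥NK, corresponding at U]
2. ∠KNR = 32°  [H on ray NR]
3. ∠KRN = 111°  [△RNK]
4. ∠HRU = 111°  [H on RN, U on RK]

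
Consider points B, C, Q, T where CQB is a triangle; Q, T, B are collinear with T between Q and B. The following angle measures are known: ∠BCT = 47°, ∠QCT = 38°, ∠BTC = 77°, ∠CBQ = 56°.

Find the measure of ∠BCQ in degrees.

1. ∠CTQ = 103°  [linear pair at T on QB]
2. ∠CQT = 39°  [△CQT]
3. ∠BQC = 39°  [T on ray QB]
4. ∠BCQ = 85°  [△CQB]

∠BCQ = 85°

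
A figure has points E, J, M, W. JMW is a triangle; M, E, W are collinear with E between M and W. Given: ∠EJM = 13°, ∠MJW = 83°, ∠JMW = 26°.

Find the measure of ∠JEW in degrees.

∠JEW = 39°

1. ∠EMJ = 26°  [E on ray MW]
2. ∠JEM = 141°  [△JME]
3. ∠JEW = 39°  [linear pair at E on MW]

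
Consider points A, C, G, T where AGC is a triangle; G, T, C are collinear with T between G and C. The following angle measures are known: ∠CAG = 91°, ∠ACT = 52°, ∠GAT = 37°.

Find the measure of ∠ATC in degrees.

∠ATC = 74°

1. ∠ACG = 52°  [T on ray CG]
2. ∠AGC = 37°  [△AGC]
3. ∠AGT = 37°  [T on ray GC]
4. ∠ATG = 106°  [△AGT]
5. ∠ATC = 74°  [linear pair at T on GC]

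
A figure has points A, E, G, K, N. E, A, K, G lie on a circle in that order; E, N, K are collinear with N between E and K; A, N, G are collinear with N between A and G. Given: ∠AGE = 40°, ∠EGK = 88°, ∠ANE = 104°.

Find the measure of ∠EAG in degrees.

1. ∠AKE = 40°  [same arc EA]
2. ∠EAK = 92°  [cyclic EAKG, opposite ∠A+∠G]
3. ∠AEK = 48°  [△EAK]
4. ∠EAG = 28°  [△ENA]

∠EAG = 28°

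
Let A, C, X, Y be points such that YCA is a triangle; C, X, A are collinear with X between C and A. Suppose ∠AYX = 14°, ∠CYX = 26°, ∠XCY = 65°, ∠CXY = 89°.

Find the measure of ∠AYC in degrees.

∠AYC = 40°

1. ∠ACY = 65°  [X on ray CA]
2. ∠AXY = 91°  [linear pair at X on CA]
3. ∠XAY = 75°  [△YXA]
4. ∠CAY = 75°  [X on ray AC]
5. ∠AYC = 40°  [△YCA]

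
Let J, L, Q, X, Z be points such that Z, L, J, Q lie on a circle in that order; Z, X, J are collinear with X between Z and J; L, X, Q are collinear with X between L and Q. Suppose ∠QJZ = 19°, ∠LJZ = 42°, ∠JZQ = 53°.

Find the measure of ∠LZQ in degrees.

∠LZQ = 119°

1. ∠QLZ = 19°  [same arc ZQ]
2. ∠LQZ = 42°  [same arc ZL]
3. ∠LZQ = 119°  [△ZLQ]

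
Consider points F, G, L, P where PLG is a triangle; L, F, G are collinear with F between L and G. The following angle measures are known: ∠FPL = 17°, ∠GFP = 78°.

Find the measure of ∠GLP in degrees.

1. ∠LFP = 102°  [linear pair at F on LG]
2. ∠FLP = 61°  [△PLF]
3. ∠GLP = 61°  [F on ray LG]

∠GLP = 61°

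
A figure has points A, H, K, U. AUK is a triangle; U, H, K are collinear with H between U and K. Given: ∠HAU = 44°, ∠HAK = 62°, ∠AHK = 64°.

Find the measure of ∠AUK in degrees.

1. ∠AHU = 116°  [linear pair at H on UK]
2. ∠AUH = 20°  [△AUH]
3. ∠AUK = 20°  [H on ray UK]

∠AUK = 20°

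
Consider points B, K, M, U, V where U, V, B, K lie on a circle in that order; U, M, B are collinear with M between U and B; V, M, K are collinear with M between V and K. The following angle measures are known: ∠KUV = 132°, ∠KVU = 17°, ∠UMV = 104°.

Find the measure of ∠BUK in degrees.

∠BUK = 73°

1. ∠UKV = 31°  [△UVK]
2. ∠BMK = 104°  [vertical angles at M]
3. ∠KMU = 76°  [linear pair at M on UB]
4. ∠BUK = 73°  [△UMK]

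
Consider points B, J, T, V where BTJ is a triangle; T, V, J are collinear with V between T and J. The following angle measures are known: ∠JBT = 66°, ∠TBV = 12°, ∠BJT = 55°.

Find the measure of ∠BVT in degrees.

1. ∠BTJ = 59°  [△BTJ]
2. ∠BTV = 59°  [V on ray TJ]
3. ∠BVT = 109°  [△BTV]

∠BVT = 109°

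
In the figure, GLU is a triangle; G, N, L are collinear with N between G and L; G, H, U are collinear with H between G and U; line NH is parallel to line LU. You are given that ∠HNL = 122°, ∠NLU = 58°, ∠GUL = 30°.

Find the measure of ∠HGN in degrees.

1. ∠GNH = 58°  [linear pair at N on GL]
2. ∠GHN = 30°  [NH∥LU, corresponding at H]
3. ∠HGN = 92°  [△GNH]

∠HGN = 92°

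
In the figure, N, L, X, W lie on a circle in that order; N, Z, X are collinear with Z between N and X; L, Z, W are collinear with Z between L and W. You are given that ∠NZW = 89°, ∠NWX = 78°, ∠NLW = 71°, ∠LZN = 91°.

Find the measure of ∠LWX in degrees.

1. ∠WZX = 91°  [linear pair at Z on NX]
2. ∠NXW = 71°  [same arc NW]
3. ∠LWX = 18°  [△XZW]

∠LWX = 18°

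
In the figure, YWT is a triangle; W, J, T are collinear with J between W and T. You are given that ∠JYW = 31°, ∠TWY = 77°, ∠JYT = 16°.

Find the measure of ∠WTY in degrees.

1. ∠JWY = 77°  [J on ray WT]
2. ∠WJY = 72°  [△YWJ]
3. ∠TJY = 108°  [linear pair at J on WT]
4. ∠JTY = 56°  [△YJT]
5. ∠WTY = 56°  [J on ray TW]

∠WTY = 56°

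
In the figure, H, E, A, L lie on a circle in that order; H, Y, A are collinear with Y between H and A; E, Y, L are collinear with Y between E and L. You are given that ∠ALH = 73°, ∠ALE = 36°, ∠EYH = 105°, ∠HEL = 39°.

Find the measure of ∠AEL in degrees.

∠AEL = 68°

1. ∠AEH = 107°  [cyclic HEAL, opposite ∠E+∠L]
2. ∠AHE = 36°  [same arc EA]
3. ∠AYE = 75°  [linear pair at Y on HA]
4. ∠EAH = 37°  [△HEA]
5. ∠AEL = 68°  [△EYA]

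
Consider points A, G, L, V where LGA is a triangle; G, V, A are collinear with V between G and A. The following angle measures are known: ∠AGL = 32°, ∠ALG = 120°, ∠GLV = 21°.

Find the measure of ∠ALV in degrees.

1. ∠GAL = 28°  [△LGA]
2. ∠LGV = 32°  [V on ray GA]
3. ∠GVL = 127°  [△LGV]
4. ∠LAV = 28°  [V on ray AG]
5. ∠AVL = 53°  [linear pair at V on GA]
6. ∠ALV = 99°  [△LVA]

∠ALV = 99°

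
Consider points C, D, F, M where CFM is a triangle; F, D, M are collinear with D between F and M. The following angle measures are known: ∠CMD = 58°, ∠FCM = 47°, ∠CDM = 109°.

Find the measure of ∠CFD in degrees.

∠CFD = 75°

1. ∠CMF = 58°  [D on ray MF]
2. ∠CFM = 75°  [△CFM]
3. ∠CFD = 75°  [D on ray FM]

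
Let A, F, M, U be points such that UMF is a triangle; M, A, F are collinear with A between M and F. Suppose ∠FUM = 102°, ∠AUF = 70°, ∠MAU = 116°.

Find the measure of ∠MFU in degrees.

1. ∠FAU = 64°  [linear pair at A on MF]
2. ∠AFU = 46°  [△UAF]
3. ∠MFU = 46°  [A on ray FM]

∠MFU = 46°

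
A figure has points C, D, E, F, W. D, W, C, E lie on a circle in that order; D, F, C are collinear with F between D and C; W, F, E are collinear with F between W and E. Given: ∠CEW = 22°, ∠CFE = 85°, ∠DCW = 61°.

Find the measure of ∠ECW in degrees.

1. ∠CDW = 22°  [same arc WC]
2. ∠DFW = 85°  [vertical angles at F]
3. ∠DEW = 61°  [same arc DW]
4. ∠DWE = 73°  [△DFW]
5. ∠EDW = 46°  [△DWE]
6. ∠ECW = 134°  [cyclic DWCE, opposite ∠D+∠C]

∠ECW = 134°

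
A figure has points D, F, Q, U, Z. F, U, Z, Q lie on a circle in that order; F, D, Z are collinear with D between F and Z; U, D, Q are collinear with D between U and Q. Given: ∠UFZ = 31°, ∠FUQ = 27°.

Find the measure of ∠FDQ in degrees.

1. ∠UQZ = 31°  [same arc UZ]
2. ∠FZQ = 27°  [same arc FQ]
3. ∠QDZ = 122°  [△ZDQ]
4. ∠FDQ = 58°  [linear pair at D on FZ]

∠FDQ = 58°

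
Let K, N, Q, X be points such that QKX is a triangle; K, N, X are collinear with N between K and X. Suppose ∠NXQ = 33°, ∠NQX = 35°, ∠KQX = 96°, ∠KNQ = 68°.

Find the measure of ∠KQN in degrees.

∠KQN = 61°

1. ∠KXQ = 33°  [N on ray XK]
2. ∠QKX = 51°  [△QKX]
3. ∠NKQ = 51°  [N on ray KX]
4. ∠KQN = 61°  [△QKN]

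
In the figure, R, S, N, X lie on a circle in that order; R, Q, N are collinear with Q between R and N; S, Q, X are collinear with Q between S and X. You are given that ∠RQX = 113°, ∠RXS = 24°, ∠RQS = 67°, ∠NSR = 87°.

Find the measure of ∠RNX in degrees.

1. ∠NRX = 43°  [△RQX]
2. ∠NXR = 93°  [cyclic RSNX, opposite ∠S+∠X]
3. ∠RNX = 44°  [△RNX]

∠RNX = 44°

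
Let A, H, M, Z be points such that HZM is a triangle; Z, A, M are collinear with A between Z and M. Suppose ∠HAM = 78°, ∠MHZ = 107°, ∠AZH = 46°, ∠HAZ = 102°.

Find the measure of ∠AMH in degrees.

∠AMH = 27°

1. ∠HZM = 46°  [A on ray ZM]
2. ∠HMZ = 27°  [△HZM]
3. ∠AMH = 27°  [A on ray MZ]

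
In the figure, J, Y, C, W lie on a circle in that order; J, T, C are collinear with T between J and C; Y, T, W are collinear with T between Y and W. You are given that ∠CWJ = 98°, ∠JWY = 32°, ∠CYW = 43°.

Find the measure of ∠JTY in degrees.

1. ∠JCY = 32°  [same arc JY]
2. ∠CTY = 105°  [△YTC]
3. ∠JTY = 75°  [linear pair at T on JC]

∠JTY = 75°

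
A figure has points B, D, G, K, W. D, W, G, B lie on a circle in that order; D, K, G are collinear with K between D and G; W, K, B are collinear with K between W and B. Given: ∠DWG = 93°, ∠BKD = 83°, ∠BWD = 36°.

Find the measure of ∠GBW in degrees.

∠GBW = 47°

1. ∠BKG = 97°  [linear pair at K on DG]
2. ∠BGD = 36°  [same arc DB]
3. ∠GBW = 47°  [△GKB]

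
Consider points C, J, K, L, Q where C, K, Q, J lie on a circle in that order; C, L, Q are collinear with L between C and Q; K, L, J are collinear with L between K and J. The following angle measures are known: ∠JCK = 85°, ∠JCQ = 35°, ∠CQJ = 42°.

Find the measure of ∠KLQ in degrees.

1. ∠JQK = 95°  [cyclic CKQJ, opposite ∠C+∠Q]
2. ∠JKQ = 35°  [same arc QJ]
3. ∠CJQ = 103°  [△CQJ]
4. ∠KJQ = 50°  [△KQJ]
5. ∠CKQ = 77°  [cyclic CKQJ, opposite ∠K+∠J]
6. ∠KCQ = 50°  [same arc KQ]
7. ∠CQK = 53°  [△CKQ]
8. ∠KLQ = 92°  [△KLQ]

∠KLQ = 92°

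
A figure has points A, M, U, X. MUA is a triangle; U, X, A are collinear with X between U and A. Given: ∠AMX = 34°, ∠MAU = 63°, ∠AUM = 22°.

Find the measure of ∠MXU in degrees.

∠MXU = 97°

1. ∠MAX = 63°  [X on ray AU]
2. ∠AXM = 83°  [△MXA]
3. ∠MXU = 97°  [linear pair at X on UA]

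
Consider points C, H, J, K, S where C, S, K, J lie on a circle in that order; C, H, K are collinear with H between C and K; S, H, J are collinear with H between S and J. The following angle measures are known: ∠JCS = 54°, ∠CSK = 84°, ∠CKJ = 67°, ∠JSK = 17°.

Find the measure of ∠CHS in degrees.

∠CHS = 76°

1. ∠JKS = 126°  [cyclic CSKJ, opposite ∠C+∠K]
2. ∠CSJ = 67°  [same arc CJ]
3. ∠KJS = 37°  [△SKJ]
4. ∠KCS = 37°  [same arc SK]
5. ∠CHS = 76°  [△CHS]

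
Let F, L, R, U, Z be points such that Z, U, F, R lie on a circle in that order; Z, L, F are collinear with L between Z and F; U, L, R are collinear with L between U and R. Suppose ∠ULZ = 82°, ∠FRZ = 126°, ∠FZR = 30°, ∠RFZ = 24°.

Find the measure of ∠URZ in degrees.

1. ∠FLR = 82°  [vertical angles at L]
2. ∠RLZ = 98°  [linear pair at L on ZF]
3. ∠URZ = 52°  [△ZLR]

∠URZ = 52°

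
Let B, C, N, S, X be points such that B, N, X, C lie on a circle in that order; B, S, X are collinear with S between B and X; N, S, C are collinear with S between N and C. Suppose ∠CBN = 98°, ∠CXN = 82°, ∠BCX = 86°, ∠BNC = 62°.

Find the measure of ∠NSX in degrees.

∠NSX = 128°

1. ∠BCN = 20°  [△BNC]
2. ∠BNX = 94°  [cyclic BNXC, opposite ∠N+∠C]
3. ∠BXN = 20°  [same arc BN]
4. ∠NBX = 66°  [△BNX]
5. ∠BSN = 52°  [△BSN]
6. ∠NSX = 128°  [linear pair at S on BX]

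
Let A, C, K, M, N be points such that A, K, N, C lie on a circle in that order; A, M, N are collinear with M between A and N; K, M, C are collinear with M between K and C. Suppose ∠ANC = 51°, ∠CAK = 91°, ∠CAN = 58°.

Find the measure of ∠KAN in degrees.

∠KAN = 33°

1. ∠AKC = 51°  [same arc AC]
2. ∠ACN = 71°  [△ANC]
3. ∠ACK = 38°  [△AKC]
4. ∠AKN = 109°  [cyclic AKNC, opposite ∠K+∠C]
5. ∠ANK = 38°  [same arc AK]
6. ∠KAN = 33°  [△AKN]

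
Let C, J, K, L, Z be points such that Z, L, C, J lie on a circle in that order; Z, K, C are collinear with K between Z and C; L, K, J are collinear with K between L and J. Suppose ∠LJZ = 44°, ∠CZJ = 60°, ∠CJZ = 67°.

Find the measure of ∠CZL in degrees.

∠CZL = 23°

1. ∠LCZ = 44°  [same arc ZL]
2. ∠CLZ = 113°  [cyclic ZLCJ, opposite ∠L+∠J]
3. ∠CZL = 23°  [△ZLC]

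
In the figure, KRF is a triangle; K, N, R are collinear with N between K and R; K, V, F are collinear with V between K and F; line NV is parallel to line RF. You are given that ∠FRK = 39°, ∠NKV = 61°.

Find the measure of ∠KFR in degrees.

∠KFR = 80°

1. ∠KNV = 39°  [NV∥RF, corresponding at N]
2. ∠KVN = 80°  [△KNV]
3. ∠KFR = 80°  [NV∥RF, corresponding at V]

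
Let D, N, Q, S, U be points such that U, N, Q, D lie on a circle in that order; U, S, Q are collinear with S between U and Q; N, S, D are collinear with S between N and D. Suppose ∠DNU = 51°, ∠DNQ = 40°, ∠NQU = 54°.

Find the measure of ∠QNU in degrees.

∠QNU = 91°

1. ∠DQU = 51°  [same arc UD]
2. ∠DUQ = 40°  [same arc QD]
3. ∠QDU = 89°  [△UQD]
4. ∠QNU = 91°  [cyclic UNQD, opposite ∠N+∠D]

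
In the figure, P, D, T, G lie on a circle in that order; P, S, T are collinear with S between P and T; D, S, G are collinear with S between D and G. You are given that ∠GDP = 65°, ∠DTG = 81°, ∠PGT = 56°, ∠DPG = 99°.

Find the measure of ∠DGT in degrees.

∠DGT = 40°

1. ∠DGP = 16°  [△PDG]
2. ∠PDT = 124°  [cyclic PDTG, opposite ∠D+∠G]
3. ∠DTP = 16°  [same arc PD]
4. ∠DPT = 40°  [△PDT]
5. ∠DGT = 40°  [same arc DT]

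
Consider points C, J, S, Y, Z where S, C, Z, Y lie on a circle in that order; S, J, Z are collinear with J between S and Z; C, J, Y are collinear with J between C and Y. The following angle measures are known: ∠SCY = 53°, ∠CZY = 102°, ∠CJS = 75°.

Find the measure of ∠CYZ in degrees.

∠CYZ = 52°

1. ∠SZY = 53°  [same arc SY]
2. ∠YJZ = 75°  [vertical angles at J]
3. ∠CYZ = 52°  [△ZJY]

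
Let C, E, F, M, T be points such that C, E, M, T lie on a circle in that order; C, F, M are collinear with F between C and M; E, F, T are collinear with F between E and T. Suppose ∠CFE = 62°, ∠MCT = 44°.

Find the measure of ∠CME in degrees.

∠CME = 18°

1. ∠EFM = 118°  [linear pair at F on CM]
2. ∠MET = 44°  [same arc MT]
3. ∠CME = 18°  [△EFM]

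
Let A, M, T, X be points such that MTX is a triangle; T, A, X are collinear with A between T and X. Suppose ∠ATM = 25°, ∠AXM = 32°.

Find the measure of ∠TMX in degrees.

∠TMX = 123°

1. ∠MTX = 25°  [A on ray TX]
2. ∠MXT = 32°  [A on ray XT]
3. ∠TMX = 123°  [△MTX]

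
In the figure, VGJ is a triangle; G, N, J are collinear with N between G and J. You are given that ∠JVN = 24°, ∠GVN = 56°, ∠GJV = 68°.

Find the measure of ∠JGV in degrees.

∠JGV = 32°

1. ∠NJV = 68°  [N on ray JG]
2. ∠JNV = 88°  [△VNJ]
3. ∠GNV = 92°  [linear pair at N on GJ]
4. ∠NGV = 32°  [△VGN]
5. ∠JGV = 32°  [N on ray GJ]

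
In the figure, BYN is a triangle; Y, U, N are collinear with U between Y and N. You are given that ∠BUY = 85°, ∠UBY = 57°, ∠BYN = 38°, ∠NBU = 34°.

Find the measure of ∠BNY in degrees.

∠BNY = 51°

1. ∠BUN = 95°  [linear pair at U on YN]
2. ∠BNU = 51°  [△BUN]
3. ∠BNY = 51°  [U on ray NY]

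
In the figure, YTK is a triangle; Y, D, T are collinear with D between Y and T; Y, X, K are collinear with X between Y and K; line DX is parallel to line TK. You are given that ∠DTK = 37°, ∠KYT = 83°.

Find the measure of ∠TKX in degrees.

1. ∠KTY = 37°  [D on ray TY]
2. ∠TKY = 60°  [△YTK]
3. ∠TKX = 60°  [X on ray KY]

∠TKX = 60°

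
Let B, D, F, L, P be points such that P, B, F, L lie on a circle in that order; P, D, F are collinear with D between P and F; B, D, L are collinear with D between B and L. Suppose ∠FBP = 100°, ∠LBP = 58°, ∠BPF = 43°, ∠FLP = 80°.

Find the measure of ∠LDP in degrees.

∠LDP = 101°

1. ∠BFP = 37°  [△PBF]
2. ∠LFP = 58°  [same arc PL]
3. ∠FPL = 42°  [△PFL]
4. ∠BLP = 37°  [same arc PB]
5. ∠LDP = 101°  [△PDL]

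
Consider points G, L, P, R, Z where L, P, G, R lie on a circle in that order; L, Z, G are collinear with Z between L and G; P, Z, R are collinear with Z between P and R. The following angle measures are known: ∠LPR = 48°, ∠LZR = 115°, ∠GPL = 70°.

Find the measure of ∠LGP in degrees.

1. ∠LGR = 48°  [same arc LR]
2. ∠GZP = 115°  [vertical angles at Z]
3. ∠GRL = 110°  [cyclic LPGR, opposite ∠P+∠R]
4. ∠GLR = 22°  [△LGR]
5. ∠GPR = 22°  [same arc GR]
6. ∠LGP = 43°  [△PZG]

∠LGP = 43°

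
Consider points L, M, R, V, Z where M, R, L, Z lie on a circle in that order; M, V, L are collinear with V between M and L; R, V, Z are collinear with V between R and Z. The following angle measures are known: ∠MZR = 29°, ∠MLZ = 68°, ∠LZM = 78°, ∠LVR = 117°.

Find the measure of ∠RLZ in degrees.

1. ∠MRZ = 68°  [same arc MZ]
2. ∠RMZ = 83°  [△MRZ]
3. ∠RLZ = 97°  [cyclic MRLZ, opposite ∠M+∠L]

∠RLZ = 97°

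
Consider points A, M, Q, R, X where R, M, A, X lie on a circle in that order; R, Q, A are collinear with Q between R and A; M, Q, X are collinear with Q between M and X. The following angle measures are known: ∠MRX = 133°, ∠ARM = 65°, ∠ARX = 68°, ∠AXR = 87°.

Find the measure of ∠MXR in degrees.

1. ∠RAX = 25°  [△RAX]
2. ∠RMX = 25°  [same arc RX]
3. ∠MXR = 22°  [△RMX]

∠MXR = 22°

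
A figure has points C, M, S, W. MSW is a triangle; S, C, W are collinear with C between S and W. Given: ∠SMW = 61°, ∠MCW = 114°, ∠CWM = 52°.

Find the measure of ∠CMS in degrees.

∠CMS = 47°

1. ∠MCS = 66°  [linear pair at C on SW]
2. ∠MWS = 52°  [C on ray WS]
3. ∠MSW = 67°  [△MSW]
4. ∠CSM = 67°  [C on ray SW]
5. ∠CMS = 47°  [△MSC]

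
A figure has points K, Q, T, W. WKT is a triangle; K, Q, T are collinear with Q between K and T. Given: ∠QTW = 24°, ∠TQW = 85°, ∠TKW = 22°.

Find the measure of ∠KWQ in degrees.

∠KWQ = 63°

1. ∠KQW = 95°  [linear pair at Q on KT]
2. ∠QKW = 22°  [Q on ray KT]
3. ∠KWQ = 63°  [△WKQ]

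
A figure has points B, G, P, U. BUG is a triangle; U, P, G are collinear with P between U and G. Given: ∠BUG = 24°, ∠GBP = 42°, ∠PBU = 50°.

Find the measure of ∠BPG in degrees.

∠BPG = 74°

1. ∠BUP = 24°  [P on ray UG]
2. ∠BPU = 106°  [△BUP]
3. ∠BPG = 74°  [linear pair at P on UG]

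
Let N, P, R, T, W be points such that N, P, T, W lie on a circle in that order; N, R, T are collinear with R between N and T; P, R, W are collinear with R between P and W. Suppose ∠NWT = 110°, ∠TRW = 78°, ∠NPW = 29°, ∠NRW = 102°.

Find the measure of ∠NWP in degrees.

1. ∠NPT = 70°  [cyclic NPTW, opposite ∠P+∠W]
2. ∠NRP = 78°  [vertical angles at R]
3. ∠PNT = 73°  [△NRP]
4. ∠NTP = 37°  [△NPT]
5. ∠NWP = 37°  [same arc NP]

∠NWP = 37°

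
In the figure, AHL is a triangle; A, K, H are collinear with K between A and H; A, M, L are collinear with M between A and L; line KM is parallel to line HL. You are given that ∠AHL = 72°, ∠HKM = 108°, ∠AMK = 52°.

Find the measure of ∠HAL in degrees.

1. ∠AKM = 72°  [KM∥HL, corresponding at K]
2. ∠KAM = 56°  [△AKM]
3. ∠HAL = 56°  [K on AH, M on AL]

∠HAL = 56°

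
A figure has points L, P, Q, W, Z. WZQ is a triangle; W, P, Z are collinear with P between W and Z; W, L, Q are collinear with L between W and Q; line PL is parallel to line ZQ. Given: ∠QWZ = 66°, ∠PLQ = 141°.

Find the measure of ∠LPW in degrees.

1. ∠LWP = 66°  [P on WZ, L on WQ]
2. ∠PLW = 39°  [linear pair at L on WQ]
3. ∠LPW = 75°  [△WPL]

∠LPW = 75°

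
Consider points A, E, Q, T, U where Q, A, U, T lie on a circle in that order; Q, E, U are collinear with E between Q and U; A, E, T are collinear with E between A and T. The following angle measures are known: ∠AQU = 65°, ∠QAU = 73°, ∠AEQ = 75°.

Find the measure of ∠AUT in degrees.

1. ∠ATU = 65°  [same arc AU]
2. ∠AUQ = 42°  [△QAU]
3. ∠AEU = 105°  [linear pair at E on QU]
4. ∠TAU = 33°  [△AEU]
5. ∠AUT = 82°  [△AUT]

∠AUT = 82°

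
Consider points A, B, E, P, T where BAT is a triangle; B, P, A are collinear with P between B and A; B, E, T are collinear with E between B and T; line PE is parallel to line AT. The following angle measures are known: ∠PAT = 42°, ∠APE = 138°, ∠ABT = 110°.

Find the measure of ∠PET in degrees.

∠PET = 152°

1. ∠BPE = 42°  [linear pair at P on BA]
2. ∠EBP = 110°  [P on BA, E on BT]
3. ∠BEP = 28°  [△BPE]
4. ∠PET = 152°  [linear pair at E on BT]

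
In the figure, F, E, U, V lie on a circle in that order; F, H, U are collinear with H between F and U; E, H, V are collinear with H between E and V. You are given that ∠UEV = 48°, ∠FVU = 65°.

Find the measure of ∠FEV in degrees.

∠FEV = 67°

1. ∠UFV = 48°  [same arc UV]
2. ∠FUV = 67°  [△FUV]
3. ∠FEV = 67°  [same arc FV]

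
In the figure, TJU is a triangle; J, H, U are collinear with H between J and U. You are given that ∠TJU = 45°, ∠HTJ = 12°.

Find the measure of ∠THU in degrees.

1. ∠HJT = 45°  [H on ray JU]
2. ∠JHT = 123°  [△TJH]
3. ∠THU = 57°  [linear pair at H on JU]

∠THU = 57°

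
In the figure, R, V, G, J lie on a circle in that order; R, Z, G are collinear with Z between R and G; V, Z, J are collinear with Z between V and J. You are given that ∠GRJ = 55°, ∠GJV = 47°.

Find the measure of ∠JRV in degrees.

1. ∠GVJ = 55°  [same arc GJ]
2. ∠JGV = 78°  [△VGJ]
3. ∠JRV = 102°  [cyclic RVGJ, opposite ∠R+∠G]

∠JRV = 102°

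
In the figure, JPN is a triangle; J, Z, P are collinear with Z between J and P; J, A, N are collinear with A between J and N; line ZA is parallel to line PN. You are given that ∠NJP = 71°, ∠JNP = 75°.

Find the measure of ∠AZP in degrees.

∠AZP = 146°

1. ∠JPN = 34°  [△JPN]
2. ∠AZJ = 34°  [ZA∥PN, corresponding at Z]
3. ∠AZP = 146°  [linear pair at Z on JP]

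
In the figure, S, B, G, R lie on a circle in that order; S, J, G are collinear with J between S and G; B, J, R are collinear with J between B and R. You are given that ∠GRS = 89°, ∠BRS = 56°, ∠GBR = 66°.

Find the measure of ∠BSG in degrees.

∠BSG = 33°

1. ∠GBS = 91°  [cyclic SBGR, opposite ∠B+∠R]
2. ∠BGS = 56°  [same arc SB]
3. ∠BSG = 33°  [△SBG]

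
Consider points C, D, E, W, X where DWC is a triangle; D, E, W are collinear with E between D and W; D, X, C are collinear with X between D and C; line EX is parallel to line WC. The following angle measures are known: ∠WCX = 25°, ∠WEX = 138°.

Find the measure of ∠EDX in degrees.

1. ∠DCW = 25°  [X on ray CD]
2. ∠DEX = 42°  [linear pair at E on DW]
3. ∠DXE = 25°  [EX∥WC, corresponding at X]
4. ∠EDX = 113°  [△DEX]

∠EDX = 113°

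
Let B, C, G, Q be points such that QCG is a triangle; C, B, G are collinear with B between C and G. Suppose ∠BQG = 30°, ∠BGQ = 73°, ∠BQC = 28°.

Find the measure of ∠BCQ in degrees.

1. ∠GBQ = 77°  [△QBG]
2. ∠CBQ = 103°  [linear pair at B on CG]
3. ∠BCQ = 49°  [△QCB]

∠BCQ = 49°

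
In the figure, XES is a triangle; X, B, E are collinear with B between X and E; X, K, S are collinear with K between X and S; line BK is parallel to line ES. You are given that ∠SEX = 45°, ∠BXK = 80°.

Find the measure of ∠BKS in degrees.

1. ∠KBX = 45°  [BK∥ES, corresponding at B]
2. ∠BKX = 55°  [△XBK]
3. ∠BKS = 125°  [linear pair at K on XS]

∠BKS = 125°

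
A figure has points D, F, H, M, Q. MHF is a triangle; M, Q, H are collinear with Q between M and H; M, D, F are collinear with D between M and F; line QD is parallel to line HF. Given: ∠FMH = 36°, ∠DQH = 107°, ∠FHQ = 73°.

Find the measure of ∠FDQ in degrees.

∠FDQ = 109°

1. ∠DMQ = 36°  [Q on MH, D on MF]
2. ∠DQM = 73°  [linear pair at Q on MH]
3. ∠MDQ = 71°  [△MQD]
4. ∠FDQ = 109°  [linear pair at D on MF]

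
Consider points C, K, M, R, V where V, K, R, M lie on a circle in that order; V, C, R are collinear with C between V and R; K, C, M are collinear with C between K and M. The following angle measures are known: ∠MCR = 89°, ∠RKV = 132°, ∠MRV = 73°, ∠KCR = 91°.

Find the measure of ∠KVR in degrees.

∠KVR = 18°

1. ∠KCV = 89°  [vertical angles at C]
2. ∠MKV = 73°  [same arc VM]
3. ∠KVR = 18°  [△VCK]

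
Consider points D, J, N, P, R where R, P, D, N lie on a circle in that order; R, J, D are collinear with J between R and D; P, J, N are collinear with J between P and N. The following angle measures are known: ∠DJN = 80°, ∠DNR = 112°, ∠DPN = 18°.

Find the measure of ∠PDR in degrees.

1. ∠PJR = 80°  [vertical angles at J]
2. ∠DJP = 100°  [linear pair at J on RD]
3. ∠PDR = 62°  [△PJD]

∠PDR = 62°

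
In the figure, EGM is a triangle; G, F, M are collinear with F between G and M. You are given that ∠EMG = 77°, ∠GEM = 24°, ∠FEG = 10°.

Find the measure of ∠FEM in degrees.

1. ∠EGM = 79°  [△EGM]
2. ∠EMF = 77°  [F on ray MG]
3. ∠EGF = 79°  [F on ray GM]
4. ∠EFG = 91°  [△EGF]
5. ∠EFM = 89°  [linear pair at F on GM]
6. ∠FEM = 14°  [△EFM]

∠FEM = 14°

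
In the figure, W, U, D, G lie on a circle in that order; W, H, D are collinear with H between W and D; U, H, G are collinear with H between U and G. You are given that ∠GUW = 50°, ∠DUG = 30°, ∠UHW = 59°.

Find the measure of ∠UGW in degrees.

1. ∠DWG = 30°  [same arc DG]
2. ∠DHG = 59°  [vertical angles at H]
3. ∠GHW = 121°  [linear pair at H on WD]
4. ∠UGW = 29°  [△WHG]

∠UGW = 29°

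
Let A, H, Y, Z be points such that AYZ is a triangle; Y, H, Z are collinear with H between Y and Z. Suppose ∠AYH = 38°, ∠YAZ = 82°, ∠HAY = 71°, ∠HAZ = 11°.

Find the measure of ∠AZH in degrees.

∠AZH = 60°

1. ∠AYZ = 38°  [H on ray YZ]
2. ∠AZY = 60°  [△AYZ]
3. ∠AZH = 60°  [H on ray ZY]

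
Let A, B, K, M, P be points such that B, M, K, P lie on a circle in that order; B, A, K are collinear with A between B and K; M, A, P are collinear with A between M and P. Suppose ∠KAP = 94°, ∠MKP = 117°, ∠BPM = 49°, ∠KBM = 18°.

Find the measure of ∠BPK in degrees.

∠BPK = 67°

1. ∠BAP = 86°  [linear pair at A on BK]
2. ∠MBP = 63°  [cyclic BMKP, opposite ∠B+∠K]
3. ∠BMP = 68°  [△BMP]
4. ∠KBP = 45°  [△BAP]
5. ∠BKP = 68°  [same arc BP]
6. ∠BPK = 67°  [△BKP]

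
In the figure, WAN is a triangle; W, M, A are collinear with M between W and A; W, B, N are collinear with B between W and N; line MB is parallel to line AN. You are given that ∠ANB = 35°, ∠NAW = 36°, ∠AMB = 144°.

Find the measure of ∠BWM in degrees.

∠BWM = 109°

1. ∠ANW = 35°  [B on ray NW]
2. ∠AWN = 109°  [△WAN]
3. ∠BWM = 109°  [M on WA, B on WN]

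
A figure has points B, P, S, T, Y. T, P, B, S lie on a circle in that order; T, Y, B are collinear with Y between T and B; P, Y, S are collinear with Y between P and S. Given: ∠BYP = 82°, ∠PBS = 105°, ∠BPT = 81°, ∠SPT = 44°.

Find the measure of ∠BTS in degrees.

∠BTS = 37°

1. ∠SYT = 82°  [vertical angles at Y]
2. ∠PTS = 75°  [cyclic TPBS, opposite ∠T+∠B]
3. ∠PST = 61°  [△TPS]
4. ∠BTS = 37°  [△TYS]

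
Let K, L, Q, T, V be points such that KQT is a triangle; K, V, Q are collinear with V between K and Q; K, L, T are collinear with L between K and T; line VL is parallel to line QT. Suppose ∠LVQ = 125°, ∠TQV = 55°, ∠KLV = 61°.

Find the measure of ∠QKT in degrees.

∠QKT = 64°

1. ∠KQT = 55°  [V on ray QK]
2. ∠KTQ = 61°  [VL∥QT, corresponding at L]
3. ∠QKT = 64°  [△KQT]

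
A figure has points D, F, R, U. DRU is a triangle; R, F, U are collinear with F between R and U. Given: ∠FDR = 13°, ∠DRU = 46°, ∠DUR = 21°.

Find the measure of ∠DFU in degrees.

∠DFU = 59°

1. ∠DRF = 46°  [F on ray RU]
2. ∠DFR = 121°  [△DRF]
3. ∠DFU = 59°  [linear pair at F on RU]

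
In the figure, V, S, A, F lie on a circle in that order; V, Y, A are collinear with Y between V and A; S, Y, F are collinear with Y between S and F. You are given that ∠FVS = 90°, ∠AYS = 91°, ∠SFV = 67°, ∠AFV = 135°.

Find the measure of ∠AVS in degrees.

1. ∠FSV = 23°  [△VSF]
2. ∠SYV = 89°  [linear pair at Y on VA]
3. ∠AVS = 68°  [△VYS]

∠AVS = 68°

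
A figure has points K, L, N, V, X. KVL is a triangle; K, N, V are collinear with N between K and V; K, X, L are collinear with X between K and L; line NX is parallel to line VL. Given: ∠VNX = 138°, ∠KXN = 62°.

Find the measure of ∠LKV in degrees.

∠LKV = 76°

1. ∠KNX = 42°  [linear pair at N on KV]
2. ∠NKX = 76°  [△KNX]
3. ∠LKV = 76°  [N on KV, X on KL]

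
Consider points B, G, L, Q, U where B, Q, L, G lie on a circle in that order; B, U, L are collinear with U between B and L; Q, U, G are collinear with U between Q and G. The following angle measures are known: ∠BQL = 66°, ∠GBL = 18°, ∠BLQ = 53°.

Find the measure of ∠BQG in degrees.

1. ∠BGL = 114°  [cyclic BQLG, opposite ∠Q+∠G]
2. ∠BLG = 48°  [△BLG]
3. ∠BQG = 48°  [same arc BG]

∠BQG = 48°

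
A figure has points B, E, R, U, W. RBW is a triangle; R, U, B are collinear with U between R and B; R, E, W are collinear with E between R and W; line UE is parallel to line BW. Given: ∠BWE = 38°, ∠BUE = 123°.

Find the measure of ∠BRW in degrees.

∠BRW = 85°

1. ∠BWR = 38°  [E on ray WR]
2. ∠EUR = 57°  [linear pair at U on RB]
3. ∠REU = 38°  [UE∥BW, corresponding at E]
4. ∠ERU = 85°  [△RUE]
5. ∠BRW = 85°  [U on RB, E on RW]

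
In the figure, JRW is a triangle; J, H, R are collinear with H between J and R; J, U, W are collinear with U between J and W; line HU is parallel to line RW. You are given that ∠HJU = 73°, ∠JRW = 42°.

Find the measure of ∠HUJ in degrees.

∠HUJ = 65°

1. ∠RJW = 73°  [H on JR, U on JW]
2. ∠JWR = 65°  [△JRW]
3. ∠HUJ = 65°  [HU∥RW, corresponding at U]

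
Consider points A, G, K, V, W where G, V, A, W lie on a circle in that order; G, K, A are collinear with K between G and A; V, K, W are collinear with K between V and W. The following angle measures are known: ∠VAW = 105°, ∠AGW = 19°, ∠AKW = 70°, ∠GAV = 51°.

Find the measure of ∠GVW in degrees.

∠GVW = 54°

1. ∠VGW = 75°  [cyclic GVAW, opposite ∠G+∠A]
2. ∠GWV = 51°  [same arc GV]
3. ∠GVW = 54°  [△GVW]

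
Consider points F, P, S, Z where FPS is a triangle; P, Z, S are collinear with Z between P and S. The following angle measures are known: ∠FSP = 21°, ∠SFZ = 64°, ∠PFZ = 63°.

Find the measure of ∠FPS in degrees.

∠FPS = 32°

1. ∠FSZ = 21°  [Z on ray SP]
2. ∠FZS = 95°  [△FZS]
3. ∠FZP = 85°  [linear pair at Z on PS]
4. ∠FPZ = 32°  [△FPZ]
5. ∠FPS = 32°  [Z on ray PS]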